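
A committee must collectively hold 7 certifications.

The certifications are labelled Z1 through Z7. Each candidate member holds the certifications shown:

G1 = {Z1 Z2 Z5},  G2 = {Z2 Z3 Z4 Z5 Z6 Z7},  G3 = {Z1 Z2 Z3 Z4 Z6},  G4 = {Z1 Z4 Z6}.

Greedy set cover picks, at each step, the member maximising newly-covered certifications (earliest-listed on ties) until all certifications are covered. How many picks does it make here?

Greedy: pick G2 (covers 6 new) → pick G1 (covers 1 new). Total picks: 2.

2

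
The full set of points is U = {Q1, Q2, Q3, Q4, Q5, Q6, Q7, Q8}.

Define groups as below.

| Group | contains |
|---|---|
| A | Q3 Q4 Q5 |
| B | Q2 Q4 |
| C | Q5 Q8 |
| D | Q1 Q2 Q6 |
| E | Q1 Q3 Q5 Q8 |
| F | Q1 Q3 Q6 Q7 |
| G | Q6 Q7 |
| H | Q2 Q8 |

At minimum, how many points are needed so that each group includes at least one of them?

3

Take T = {Q4, Q6, Q8}. Each listed group contains at least one of these, so T is a hitting set of size 3.
The groups A, G, H are pairwise disjoint, so any hitting set needs a separate point for each — at least 3. Hence 3 is optimal.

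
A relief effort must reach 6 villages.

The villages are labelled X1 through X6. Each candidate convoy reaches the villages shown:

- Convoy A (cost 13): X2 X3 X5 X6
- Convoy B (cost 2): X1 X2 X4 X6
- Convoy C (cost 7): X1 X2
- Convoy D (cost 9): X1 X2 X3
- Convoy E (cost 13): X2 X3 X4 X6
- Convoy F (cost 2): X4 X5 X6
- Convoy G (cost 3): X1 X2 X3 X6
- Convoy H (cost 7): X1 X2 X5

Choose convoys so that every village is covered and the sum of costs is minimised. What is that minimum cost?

5

F, G together cover every village (F ∪ G = {X1, X2, X3, X4, X5, X6}); total cost 2 + 3 = 5.
The greedy pick B, F, G costs 7; no covering selection beats 5.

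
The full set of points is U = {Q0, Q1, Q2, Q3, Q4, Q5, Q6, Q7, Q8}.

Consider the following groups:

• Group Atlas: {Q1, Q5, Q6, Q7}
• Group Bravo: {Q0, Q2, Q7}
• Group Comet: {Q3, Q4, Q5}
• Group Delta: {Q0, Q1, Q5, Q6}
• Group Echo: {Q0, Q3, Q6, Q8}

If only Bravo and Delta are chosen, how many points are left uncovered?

3

Union of Bravo, Delta = {Q0, Q1, Q2, Q5, Q6, Q7}.
Not covered: Q3, Q4, Q8 — 3 points.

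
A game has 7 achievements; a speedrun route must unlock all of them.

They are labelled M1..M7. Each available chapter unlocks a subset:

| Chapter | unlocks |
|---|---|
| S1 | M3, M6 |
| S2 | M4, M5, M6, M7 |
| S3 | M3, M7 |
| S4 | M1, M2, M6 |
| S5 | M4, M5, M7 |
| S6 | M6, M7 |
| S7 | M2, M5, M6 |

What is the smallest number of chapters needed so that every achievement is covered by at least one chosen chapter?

Take {S1, S4, S5}. Their union is {M1, M2, M3, M4, M5, M6, M7}, which is all 7 achievements.
Only S4 contains M1, so S4 is forced; the remaining 4 achievements need at least 2 more chapters (each remaining chapter adds at most 3) — so at least 3 chapters are needed, and 3 is optimal.

3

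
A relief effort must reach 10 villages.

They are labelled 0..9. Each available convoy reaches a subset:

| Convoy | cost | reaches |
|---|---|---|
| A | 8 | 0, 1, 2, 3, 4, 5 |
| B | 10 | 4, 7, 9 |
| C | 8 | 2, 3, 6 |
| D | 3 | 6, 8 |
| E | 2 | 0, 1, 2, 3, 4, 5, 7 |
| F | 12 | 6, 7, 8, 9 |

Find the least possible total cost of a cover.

E, F together cover every village (E ∪ F = {0, 1, 2, 3, 4, 5, 6, 7, 8, 9}); total cost 2 + 12 = 14.
The greedy pick E, D, B costs 15; no covering selection beats 14.

14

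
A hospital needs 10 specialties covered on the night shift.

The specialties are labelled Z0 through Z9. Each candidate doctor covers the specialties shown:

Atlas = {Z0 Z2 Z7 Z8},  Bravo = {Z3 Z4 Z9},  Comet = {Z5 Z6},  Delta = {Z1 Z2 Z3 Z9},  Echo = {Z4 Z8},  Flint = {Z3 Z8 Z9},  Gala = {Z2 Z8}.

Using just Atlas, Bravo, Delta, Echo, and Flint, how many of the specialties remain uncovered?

Union of Atlas, Bravo, Delta, Echo, Flint = {Z0, Z1, Z2, Z3, Z4, Z7, Z8, Z9}.
Not covered: Z5, Z6 — 2 specialties.

2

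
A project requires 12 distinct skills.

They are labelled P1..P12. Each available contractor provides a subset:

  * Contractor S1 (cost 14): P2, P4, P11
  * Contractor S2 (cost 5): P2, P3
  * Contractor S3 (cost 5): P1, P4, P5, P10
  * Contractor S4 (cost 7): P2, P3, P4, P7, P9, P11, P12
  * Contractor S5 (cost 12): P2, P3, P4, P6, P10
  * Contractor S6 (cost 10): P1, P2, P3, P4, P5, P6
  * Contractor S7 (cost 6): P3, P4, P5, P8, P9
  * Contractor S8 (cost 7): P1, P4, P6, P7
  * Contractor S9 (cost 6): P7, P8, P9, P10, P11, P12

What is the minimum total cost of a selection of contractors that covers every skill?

S6, S9 together cover every skill (S6 ∪ S9 = {P1, P2, P3, P4, P5, P6, P7, P8, P9, P10, P11, P12}); total cost 10 + 6 = 16.
The greedy pick S4, S3, S7, S8 costs 25; no covering selection beats 16.

16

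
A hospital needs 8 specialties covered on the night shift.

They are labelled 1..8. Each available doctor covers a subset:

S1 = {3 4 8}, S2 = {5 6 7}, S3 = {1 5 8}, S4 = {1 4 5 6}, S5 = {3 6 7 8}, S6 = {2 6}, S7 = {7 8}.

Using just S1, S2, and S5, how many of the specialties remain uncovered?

Union of S1, S2, S5 = {3, 4, 5, 6, 7, 8}.
Not covered: 1, 2 — 2 specialties.

2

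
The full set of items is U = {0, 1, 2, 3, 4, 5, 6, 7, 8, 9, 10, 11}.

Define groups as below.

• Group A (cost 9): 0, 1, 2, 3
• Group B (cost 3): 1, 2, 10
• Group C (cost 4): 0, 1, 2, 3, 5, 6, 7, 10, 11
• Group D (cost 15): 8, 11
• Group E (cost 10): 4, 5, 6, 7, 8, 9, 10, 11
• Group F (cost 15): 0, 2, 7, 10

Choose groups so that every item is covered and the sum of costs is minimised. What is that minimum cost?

14

C, E together cover every item (C ∪ E = {0, 1, 2, 3, 4, 5, 6, 7, 8, 9, 10, 11}); total cost 4 + 10 = 14.
No covering selection has total cost below 14.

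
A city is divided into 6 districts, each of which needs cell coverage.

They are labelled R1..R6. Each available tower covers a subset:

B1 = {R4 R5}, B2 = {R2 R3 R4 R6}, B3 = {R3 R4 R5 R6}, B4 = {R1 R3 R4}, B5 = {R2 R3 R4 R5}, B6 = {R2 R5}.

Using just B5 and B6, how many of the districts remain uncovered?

Union of B5, B6 = {R2, R3, R4, R5}.
Not covered: R1, R6 — 2 districts.

2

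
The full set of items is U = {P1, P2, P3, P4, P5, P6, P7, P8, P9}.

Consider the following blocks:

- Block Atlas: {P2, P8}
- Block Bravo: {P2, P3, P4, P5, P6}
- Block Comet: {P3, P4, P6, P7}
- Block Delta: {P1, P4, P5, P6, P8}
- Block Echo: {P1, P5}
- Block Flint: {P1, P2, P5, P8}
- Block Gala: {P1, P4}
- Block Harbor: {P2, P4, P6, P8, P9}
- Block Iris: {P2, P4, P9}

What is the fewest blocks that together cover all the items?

3

Comet and Echo and Harbor together: Comet ∪ Echo ∪ Harbor = {P1, P2, P3, P4, P5, P6, P7, P8, P9} — every item is covered.
Only Comet contains P7, so Comet is forced; the remaining 5 items need at least 2 more blocks (each remaining block adds at most 4) — so at least 3 blocks are needed, and 3 is optimal.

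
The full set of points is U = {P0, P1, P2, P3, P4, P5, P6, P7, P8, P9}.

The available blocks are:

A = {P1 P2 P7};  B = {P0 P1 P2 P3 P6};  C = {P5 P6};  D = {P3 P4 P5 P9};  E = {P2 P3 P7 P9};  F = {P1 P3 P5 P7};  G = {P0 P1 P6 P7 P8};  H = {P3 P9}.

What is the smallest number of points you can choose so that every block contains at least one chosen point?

T = {P1, P3, P5} meets every block (each contains at least one member of T), and |T| = 3.
The blocks A, C, H are pairwise disjoint, so any hitting set needs a separate point for each — at least 3. Hence 3 is optimal.

3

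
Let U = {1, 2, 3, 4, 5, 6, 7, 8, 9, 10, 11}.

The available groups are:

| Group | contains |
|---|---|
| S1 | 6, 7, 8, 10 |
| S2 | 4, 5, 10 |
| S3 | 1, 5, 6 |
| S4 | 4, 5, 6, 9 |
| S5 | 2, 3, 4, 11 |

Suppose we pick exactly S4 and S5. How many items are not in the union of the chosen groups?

4

Union of S4, S5 = {2, 3, 4, 5, 6, 9, 11}.
Not covered: 1, 7, 8, 10 — 4 items.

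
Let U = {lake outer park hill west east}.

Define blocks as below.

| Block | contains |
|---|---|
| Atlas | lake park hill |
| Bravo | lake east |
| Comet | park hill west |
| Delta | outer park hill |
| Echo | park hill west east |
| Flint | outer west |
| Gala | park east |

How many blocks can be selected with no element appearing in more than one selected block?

2

Bravo, Comet are pairwise disjoint (Bravo={lake,east}; Comet={park,hill,west}).
Every remaining block overlaps one of these, and no 3 of the listed blocks are pairwise disjoint, so 2 is the maximum.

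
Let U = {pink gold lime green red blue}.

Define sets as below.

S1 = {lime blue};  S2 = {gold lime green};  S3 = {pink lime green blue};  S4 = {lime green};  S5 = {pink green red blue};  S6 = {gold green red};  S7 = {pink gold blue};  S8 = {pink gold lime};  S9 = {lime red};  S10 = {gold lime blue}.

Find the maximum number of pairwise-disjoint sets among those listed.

2

S1, S6 are pairwise disjoint (S1={lime,blue}; S6={gold,green,red}).
Every remaining set overlaps one of these, and no 3 of the listed sets are pairwise disjoint, so 2 is the maximum.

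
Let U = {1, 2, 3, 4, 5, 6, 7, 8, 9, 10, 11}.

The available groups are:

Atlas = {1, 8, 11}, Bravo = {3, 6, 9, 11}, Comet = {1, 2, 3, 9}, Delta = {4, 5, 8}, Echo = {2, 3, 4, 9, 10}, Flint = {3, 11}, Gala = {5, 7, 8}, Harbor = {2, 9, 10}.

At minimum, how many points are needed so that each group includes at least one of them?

3

Take H = {8, 9, 11}. Each listed group contains at least one of these, so H is a hitting set of size 3.
The groups Flint, Gala, Harbor are pairwise disjoint, so any hitting set needs a separate point for each — at least 3. Hence 3 is optimal.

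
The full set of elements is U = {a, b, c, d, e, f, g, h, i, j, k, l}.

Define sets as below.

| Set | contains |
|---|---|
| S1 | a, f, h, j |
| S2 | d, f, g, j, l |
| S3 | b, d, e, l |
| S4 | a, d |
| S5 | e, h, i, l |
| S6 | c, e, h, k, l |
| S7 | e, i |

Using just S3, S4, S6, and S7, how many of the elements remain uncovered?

Union of S3, S4, S6, S7 = {a, b, c, d, e, h, i, k, l}.
Not covered: f, g, j — 3 elements.

3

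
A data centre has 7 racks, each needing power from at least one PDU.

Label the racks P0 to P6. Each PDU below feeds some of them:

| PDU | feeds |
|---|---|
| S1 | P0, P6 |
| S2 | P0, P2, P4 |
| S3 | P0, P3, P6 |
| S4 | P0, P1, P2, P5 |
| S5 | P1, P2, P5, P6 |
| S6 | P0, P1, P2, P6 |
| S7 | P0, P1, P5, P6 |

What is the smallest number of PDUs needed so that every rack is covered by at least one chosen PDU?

Take {S2, S3, S7}. Their union is {P0, P1, P2, P3, P4, P5, P6}, which is all 7 racks.
Only S3 contains P3, so S3 is forced; the remaining 4 racks need at least 2 more PDUs (each remaining PDU adds at most 3) — so at least 3 PDUs are needed, and 3 is optimal.

3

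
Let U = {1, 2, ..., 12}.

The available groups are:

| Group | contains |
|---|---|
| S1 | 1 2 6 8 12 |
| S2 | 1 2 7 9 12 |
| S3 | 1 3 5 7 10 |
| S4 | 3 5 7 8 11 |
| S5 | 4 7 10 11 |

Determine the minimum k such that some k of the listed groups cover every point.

S1, S2, S3, and S5 cover everything between them: the union {1, 2, 3, 4, 5, 6, 7, 8, 9, 10, 11, 12} is all of U.
No 3 of the 5 groups cover everything (all 10 combinations miss at least one point), so 4 is optimal.

4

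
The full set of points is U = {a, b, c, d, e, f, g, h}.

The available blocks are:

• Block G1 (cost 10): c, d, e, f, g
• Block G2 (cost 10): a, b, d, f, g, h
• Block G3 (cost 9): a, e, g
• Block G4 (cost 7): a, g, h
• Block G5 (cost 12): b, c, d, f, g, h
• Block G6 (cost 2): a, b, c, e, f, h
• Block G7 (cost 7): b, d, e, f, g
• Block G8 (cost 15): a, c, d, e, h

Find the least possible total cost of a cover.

G6, G7 together cover every point (G6 ∪ G7 = {a, b, c, d, e, f, g, h}); total cost 2 + 7 = 9.
No covering selection has total cost below 9.

9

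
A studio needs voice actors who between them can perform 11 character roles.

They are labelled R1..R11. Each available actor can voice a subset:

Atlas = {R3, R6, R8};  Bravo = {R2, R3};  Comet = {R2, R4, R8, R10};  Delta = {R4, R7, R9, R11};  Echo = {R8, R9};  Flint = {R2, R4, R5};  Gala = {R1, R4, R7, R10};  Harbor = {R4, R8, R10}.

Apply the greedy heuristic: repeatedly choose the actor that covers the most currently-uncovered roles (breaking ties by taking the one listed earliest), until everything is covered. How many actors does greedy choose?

Greedy: pick Comet (covers 4 new) → pick Delta (covers 3 new) → pick Atlas (covers 2 new) → pick Flint (covers 1 new) → pick Gala (covers 1 new). Total picks: 5.
(The true minimum cover uses only 4 actors, so greedy is not optimal here.)

5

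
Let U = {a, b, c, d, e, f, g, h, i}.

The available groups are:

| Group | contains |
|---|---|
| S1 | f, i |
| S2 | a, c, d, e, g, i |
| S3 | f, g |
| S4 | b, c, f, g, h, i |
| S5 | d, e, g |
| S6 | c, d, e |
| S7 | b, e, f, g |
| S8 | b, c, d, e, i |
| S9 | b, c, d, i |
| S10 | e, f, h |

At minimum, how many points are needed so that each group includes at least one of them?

The 2 points {d, f} hit every group.
The groups S1, S6 are pairwise disjoint, so any hitting set needs a separate point for each — at least 2. Hence 2 is optimal.

2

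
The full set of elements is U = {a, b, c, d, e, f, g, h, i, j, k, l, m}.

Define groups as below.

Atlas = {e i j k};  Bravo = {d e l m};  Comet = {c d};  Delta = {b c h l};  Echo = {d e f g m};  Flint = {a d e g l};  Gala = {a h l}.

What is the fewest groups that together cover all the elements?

4

Take {Atlas, Delta, Echo, Flint}. Their union is {a, b, c, d, e, f, g, h, i, j, k, l, m}, which is all 13 elements.
Only Atlas contains i, so Atlas is forced; the remaining 9 elements need at least 3 more groups (each remaining group adds at most 4) — so at least 4 groups are needed, and 4 is optimal.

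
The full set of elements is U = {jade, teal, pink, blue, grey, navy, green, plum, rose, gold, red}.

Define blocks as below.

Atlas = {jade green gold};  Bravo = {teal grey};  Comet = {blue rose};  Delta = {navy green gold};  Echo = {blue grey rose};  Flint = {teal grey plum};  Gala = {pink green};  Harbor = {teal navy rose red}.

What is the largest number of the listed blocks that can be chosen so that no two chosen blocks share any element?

Comet, Delta, Flint are pairwise disjoint (Comet={blue,rose}; Delta={navy,green,gold}; Flint={teal,grey,plum}).
Every remaining block overlaps one of these, and no 4 of the listed blocks are pairwise disjoint, so 3 is the maximum.

3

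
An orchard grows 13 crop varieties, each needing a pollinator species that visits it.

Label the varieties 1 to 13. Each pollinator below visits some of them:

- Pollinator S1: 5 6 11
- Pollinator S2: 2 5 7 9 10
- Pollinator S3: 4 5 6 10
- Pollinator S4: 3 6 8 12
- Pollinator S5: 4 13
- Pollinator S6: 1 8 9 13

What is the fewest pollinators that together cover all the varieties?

S1 and S2 and S4 and S5 and S6 together: S1 ∪ S2 ∪ S4 ∪ S5 ∪ S6 = {1, 2, 3, 4, 5, 6, 7, 8, 9, 10, 11, 12, 13} — every variety is covered.
No 4 of the 6 pollinators cover everything (all 15 combinations miss at least one variety), so 5 is optimal.

5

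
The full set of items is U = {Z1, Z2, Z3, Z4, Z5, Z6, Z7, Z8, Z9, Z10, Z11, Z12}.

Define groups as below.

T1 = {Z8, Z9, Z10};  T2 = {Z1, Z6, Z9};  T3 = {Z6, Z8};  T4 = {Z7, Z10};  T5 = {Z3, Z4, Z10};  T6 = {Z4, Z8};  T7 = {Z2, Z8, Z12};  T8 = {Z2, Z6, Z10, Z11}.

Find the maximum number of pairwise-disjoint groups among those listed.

T2, T4, T7 are pairwise disjoint (T2={Z1,Z6,Z9}; T4={Z7,Z10}; T7={Z2,Z8,Z12}).
Every remaining group overlaps one of these, and no 4 of the listed groups are pairwise disjoint, so 3 is the maximum.

3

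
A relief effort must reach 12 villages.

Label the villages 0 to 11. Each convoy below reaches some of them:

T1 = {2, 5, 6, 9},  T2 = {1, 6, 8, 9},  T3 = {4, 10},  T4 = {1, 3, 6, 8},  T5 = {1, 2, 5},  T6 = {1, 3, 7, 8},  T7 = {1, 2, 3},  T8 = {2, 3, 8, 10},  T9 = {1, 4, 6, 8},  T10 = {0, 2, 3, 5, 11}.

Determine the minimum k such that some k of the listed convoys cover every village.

4

T2 and T3 and T6 and T10 together: T2 ∪ T3 ∪ T6 ∪ T10 = {0, 1, 2, 3, 4, 5, 6, 7, 8, 9, 10, 11} — every village is covered.
No 3 of the 10 convoys cover everything (all 120 combinations miss at least one village), so 4 is optimal.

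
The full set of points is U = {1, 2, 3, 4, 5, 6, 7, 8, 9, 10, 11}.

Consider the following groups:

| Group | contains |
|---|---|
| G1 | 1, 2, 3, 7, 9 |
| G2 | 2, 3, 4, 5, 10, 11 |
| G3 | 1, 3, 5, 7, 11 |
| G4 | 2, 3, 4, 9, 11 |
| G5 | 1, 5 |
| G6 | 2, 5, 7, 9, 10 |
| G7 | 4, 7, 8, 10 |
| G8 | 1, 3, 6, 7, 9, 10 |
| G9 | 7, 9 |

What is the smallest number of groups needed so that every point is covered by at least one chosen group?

Take {G2, G7, G8}. Their union is {1, 2, 3, 4, 5, 6, 7, 8, 9, 10, 11}, which is all 11 points.
Only G8 contains 6, so G8 is forced; the remaining 5 points need at least 2 more groups (each remaining group adds at most 4) — so at least 3 groups are needed, and 3 is optimal.

3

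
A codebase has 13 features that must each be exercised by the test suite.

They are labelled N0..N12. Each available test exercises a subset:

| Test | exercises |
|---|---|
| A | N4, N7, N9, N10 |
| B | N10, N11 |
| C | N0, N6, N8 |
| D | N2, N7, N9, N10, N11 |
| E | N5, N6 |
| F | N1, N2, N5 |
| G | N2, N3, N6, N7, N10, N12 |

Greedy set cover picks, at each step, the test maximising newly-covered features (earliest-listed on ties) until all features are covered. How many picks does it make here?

5

Greedy: pick G (covers 6 new) → pick A (covers 2 new) → pick C (covers 2 new) → pick F (covers 2 new) → pick B (covers 1 new). Total picks: 5.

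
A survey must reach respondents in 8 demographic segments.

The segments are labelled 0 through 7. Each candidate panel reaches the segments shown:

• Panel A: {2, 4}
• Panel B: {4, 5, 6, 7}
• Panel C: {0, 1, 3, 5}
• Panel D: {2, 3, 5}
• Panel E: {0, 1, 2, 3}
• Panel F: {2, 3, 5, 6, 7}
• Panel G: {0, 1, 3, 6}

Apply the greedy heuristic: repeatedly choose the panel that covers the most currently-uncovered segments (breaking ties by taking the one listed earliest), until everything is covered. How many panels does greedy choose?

Greedy: pick F (covers 5 new) → pick C (covers 2 new) → pick A (covers 1 new). Total picks: 3.
(The true minimum cover uses only 2 panels, so greedy is not optimal here.)

3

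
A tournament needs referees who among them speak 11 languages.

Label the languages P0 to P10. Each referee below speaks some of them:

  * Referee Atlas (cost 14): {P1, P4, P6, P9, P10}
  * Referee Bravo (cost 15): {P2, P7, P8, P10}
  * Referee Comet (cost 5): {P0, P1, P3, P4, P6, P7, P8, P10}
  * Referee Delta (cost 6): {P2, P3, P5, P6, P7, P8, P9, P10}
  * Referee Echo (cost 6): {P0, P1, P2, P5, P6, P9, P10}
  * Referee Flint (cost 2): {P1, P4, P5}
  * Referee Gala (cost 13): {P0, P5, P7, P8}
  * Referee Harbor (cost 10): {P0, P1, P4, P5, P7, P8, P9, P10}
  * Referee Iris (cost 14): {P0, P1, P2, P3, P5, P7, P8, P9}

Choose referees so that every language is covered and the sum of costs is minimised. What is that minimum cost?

11

Comet, Delta together cover every language (Comet ∪ Delta = {P0, P1, P2, P3, P4, P5, P6, P7, P8, P9, P10}); total cost 5 + 6 = 11.
No covering selection has total cost below 11.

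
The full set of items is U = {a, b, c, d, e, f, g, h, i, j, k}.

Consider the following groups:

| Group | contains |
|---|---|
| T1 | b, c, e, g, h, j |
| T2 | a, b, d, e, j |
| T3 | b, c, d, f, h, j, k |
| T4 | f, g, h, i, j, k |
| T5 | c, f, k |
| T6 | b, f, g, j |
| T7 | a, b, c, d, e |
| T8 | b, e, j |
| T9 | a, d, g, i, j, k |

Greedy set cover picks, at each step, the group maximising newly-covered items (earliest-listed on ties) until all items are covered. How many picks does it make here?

3

Greedy: pick T3 (covers 7 new) → pick T9 (covers 3 new) → pick T1 (covers 1 new). Total picks: 3.
(The true minimum cover uses only 2 groups, so greedy is not optimal here.)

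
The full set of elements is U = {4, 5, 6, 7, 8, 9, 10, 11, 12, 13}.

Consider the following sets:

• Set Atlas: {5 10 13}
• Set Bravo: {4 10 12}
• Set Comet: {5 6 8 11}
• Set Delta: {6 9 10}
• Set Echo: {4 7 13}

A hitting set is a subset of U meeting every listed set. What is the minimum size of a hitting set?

3

Take H = {7, 10, 11}. Each listed set contains at least one of these, so H is a hitting set of size 3.
No choice of 2 elements meets every set, so 3 is the minimum.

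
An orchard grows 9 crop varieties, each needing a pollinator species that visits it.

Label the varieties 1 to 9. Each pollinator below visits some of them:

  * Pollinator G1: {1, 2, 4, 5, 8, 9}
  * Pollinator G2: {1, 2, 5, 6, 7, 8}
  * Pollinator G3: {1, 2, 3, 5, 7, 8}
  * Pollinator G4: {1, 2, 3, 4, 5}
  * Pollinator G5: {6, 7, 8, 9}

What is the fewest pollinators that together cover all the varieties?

2

Take {G4, G5}. Their union is {1, 2, 3, 4, 5, 6, 7, 8, 9}, which is all 9 varieties.
No single pollinator has all 9 varieties (the largest, G1, has 6), so 2 is optimal.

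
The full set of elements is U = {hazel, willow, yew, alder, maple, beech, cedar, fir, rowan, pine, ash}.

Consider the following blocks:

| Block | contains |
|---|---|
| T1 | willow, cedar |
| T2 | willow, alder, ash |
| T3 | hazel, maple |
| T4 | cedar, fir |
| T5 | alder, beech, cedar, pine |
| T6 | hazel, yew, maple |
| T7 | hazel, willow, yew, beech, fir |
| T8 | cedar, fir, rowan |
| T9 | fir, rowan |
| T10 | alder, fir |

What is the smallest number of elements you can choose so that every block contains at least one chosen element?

H = {hazel, willow, beech, fir} meets every block (each contains at least one member of H), and |H| = 4.
No choice of 3 elements meets every block, so 4 is the minimum.

4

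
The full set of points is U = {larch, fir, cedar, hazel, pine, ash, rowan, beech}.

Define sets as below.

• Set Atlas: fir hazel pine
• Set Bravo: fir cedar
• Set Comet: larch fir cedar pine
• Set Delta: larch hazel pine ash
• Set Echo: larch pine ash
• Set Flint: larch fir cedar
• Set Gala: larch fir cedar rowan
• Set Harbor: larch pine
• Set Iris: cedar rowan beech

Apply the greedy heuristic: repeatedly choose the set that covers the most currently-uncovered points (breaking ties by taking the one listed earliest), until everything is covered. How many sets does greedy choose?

Greedy: pick Comet (covers 4 new) → pick Delta (covers 2 new) → pick Iris (covers 2 new). Total picks: 3.

3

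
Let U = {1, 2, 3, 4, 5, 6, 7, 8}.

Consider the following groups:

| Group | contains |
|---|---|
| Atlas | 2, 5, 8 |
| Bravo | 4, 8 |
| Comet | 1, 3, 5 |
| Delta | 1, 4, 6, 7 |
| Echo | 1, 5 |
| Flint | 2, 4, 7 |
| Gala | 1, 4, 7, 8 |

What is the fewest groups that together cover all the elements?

3

Take {Atlas, Comet, Delta}. Their union is {1, 2, 3, 4, 5, 6, 7, 8}, which is all 8 elements.
Only Comet contains 3, so Comet is forced; the remaining 5 elements need at least 2 more groups (each remaining group adds at most 3) — so at least 3 groups are needed, and 3 is optimal.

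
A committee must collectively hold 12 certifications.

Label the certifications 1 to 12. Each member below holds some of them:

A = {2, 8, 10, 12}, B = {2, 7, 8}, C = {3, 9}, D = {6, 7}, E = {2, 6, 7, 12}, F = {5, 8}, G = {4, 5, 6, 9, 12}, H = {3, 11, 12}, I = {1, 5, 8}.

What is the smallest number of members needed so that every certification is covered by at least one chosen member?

Take {A, B, G, H, I}. Their union is {1, 2, 3, 4, 5, 6, 7, 8, 9, 10, 11, 12}, which is all 12 certifications.
No 4 of the 9 members cover everything (all 126 combinations miss at least one certification), so 5 is optimal.

5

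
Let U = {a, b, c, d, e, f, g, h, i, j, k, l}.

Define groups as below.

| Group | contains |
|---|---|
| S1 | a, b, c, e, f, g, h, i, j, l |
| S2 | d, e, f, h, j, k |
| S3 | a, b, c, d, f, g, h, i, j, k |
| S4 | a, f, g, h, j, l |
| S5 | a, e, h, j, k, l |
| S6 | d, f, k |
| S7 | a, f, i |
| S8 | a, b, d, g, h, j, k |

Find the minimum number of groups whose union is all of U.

2

S1 and S8 cover everything between them: the union {a, b, c, d, e, f, g, h, i, j, k, l} is all of U.
No single group has all 12 items (the largest, S1, has 10), so 2 is optimal.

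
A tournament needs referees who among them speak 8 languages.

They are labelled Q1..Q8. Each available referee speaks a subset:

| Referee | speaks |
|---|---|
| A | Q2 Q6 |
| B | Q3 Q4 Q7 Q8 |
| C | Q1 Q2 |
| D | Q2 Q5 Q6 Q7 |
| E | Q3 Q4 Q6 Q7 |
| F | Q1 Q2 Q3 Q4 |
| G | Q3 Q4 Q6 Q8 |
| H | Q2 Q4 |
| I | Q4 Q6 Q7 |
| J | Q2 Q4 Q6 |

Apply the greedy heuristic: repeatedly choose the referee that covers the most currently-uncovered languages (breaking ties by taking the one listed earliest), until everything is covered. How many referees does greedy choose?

Greedy: pick B (covers 4 new) → pick D (covers 3 new) → pick C (covers 1 new). Total picks: 3.

3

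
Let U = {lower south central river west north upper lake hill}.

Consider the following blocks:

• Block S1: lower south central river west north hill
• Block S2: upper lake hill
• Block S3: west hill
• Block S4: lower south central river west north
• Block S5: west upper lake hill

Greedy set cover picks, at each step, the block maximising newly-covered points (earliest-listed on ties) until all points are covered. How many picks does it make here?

Greedy: pick S1 (covers 7 new) → pick S2 (covers 2 new). Total picks: 2.

2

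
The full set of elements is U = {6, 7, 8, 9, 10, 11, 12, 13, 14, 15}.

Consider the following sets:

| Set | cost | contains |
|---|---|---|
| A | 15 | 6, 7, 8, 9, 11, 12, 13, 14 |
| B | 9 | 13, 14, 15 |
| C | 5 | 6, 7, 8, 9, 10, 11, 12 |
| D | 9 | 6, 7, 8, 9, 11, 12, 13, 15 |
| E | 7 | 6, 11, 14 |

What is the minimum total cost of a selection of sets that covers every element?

14

B, C together cover every element (B ∪ C = {6, 7, 8, 9, 10, 11, 12, 13, 14, 15}); total cost 9 + 5 = 14.
No covering selection has total cost below 14.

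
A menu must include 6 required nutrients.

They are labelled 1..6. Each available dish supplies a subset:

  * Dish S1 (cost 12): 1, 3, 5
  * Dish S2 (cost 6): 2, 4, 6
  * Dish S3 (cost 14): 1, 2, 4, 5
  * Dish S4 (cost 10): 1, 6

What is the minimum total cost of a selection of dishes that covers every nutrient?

18

S1, S2 together cover every nutrient (S1 ∪ S2 = {1, 2, 3, 4, 5, 6}); total cost 12 + 6 = 18.
No covering selection has total cost below 18.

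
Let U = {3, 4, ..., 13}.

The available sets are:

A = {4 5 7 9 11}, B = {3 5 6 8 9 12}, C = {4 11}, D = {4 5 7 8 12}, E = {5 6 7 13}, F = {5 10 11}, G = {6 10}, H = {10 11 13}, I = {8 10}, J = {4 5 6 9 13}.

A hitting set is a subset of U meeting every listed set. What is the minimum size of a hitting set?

The 3 elements {5, 10, 11} hit every set.
The sets C, E, I are pairwise disjoint, so any hitting set needs a separate element for each — at least 3. Hence 3 is optimal.

3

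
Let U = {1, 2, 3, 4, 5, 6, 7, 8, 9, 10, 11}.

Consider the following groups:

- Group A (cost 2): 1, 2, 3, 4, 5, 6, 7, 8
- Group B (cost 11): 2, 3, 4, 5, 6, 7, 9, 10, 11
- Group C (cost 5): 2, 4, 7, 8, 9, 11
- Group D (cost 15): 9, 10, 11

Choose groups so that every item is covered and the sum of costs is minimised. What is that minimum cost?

A, B together cover every item (A ∪ B = {1, 2, 3, 4, 5, 6, 7, 8, 9, 10, 11}); total cost 2 + 11 = 13.
The greedy pick A, C, B costs 18; no covering selection beats 13.

13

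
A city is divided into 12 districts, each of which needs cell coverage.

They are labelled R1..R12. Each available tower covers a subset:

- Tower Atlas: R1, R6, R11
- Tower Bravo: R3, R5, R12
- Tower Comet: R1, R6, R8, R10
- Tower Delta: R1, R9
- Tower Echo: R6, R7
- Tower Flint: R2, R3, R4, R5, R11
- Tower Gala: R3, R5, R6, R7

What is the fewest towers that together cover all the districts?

5

Take {Bravo, Comet, Delta, Flint, Gala}. Their union is {R1, R2, R3, R4, R5, R6, R7, R8, R9, R10, R11, R12}, which is all 12 districts.
No 4 of the 7 towers cover everything (all 35 combinations miss at least one district), so 5 is optimal.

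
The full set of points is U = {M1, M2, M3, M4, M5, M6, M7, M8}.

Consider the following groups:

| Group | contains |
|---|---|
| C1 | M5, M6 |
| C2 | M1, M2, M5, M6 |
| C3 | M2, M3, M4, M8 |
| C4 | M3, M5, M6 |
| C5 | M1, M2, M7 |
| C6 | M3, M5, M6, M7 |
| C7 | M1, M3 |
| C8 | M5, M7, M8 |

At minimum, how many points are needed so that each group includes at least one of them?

3

H = {M1, M4, M5} meets every group (each contains at least one member of H), and |H| = 3.
No choice of 2 points meets every group, so 3 is the minimum.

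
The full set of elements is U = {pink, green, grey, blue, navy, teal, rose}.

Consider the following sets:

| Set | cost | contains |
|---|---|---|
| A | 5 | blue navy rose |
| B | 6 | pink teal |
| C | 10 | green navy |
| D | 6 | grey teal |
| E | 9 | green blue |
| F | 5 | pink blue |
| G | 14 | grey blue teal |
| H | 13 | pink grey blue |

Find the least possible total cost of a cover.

25

A, D, E, F together cover every element (A ∪ D ∪ E ∪ F = {pink, green, grey, blue, navy, teal, rose}); total cost 5 + 6 + 9 + 5 = 25.
The greedy pick A, B, D, E costs 26; no covering selection beats 25.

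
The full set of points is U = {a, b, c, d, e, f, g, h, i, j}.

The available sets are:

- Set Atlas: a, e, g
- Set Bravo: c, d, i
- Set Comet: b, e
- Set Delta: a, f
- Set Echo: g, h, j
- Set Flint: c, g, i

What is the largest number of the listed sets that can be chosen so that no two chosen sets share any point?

4

Bravo, Comet, Delta, Echo are pairwise disjoint (Bravo={c,d,i}; Comet={b,e}; Delta={a,f}; Echo={g,h,j}).
Every remaining set overlaps one of these, and no 5 of the listed sets are pairwise disjoint, so 4 is the maximum.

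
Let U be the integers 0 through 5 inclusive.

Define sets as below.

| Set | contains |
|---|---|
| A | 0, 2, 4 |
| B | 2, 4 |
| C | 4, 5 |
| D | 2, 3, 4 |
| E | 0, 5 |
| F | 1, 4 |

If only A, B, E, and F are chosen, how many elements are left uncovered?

1

Union of A, B, E, F = {0, 1, 2, 4, 5}.
Not covered: 3 — 1 element.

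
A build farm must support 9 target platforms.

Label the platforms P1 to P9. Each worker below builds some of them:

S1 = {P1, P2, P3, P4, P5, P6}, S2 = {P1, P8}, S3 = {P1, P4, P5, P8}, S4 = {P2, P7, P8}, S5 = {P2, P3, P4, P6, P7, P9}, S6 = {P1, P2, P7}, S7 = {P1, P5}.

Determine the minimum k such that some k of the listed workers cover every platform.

2

S3 and S5 together: S3 ∪ S5 = {P1, P2, P3, P4, P5, P6, P7, P8, P9} — every platform is covered.
No single worker has all 9 platforms (the largest, S1, has 6), so 2 is optimal.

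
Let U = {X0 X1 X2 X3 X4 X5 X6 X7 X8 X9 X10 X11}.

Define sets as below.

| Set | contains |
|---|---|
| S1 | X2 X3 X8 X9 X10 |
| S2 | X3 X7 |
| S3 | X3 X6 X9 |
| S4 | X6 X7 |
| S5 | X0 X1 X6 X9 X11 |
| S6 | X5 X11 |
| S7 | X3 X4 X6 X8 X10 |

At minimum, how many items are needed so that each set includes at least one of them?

H = {X3, X6, X11} meets every set (each contains at least one member of H), and |H| = 3.
The sets S1, S4, S6 are pairwise disjoint, so any hitting set needs a separate item for each — at least 3. Hence 3 is optimal.

3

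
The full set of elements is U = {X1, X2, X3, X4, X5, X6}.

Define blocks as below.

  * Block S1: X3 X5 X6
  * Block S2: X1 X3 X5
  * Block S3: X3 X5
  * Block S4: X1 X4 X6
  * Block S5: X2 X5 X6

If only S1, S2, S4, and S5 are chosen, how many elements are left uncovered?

0

Union of S1, S2, S4, S5 = {X1, X2, X3, X4, X5, X6} — that's every element, so 0 are uncovered.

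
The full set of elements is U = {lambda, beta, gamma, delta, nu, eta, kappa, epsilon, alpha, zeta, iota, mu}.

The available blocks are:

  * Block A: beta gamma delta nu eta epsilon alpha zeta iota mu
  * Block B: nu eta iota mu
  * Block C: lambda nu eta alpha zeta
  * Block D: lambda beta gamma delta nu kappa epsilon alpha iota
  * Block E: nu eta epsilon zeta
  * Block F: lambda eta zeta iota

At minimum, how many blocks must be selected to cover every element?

2

A and D together: A ∪ D = {lambda, beta, gamma, delta, nu, eta, kappa, epsilon, alpha, zeta, iota, mu} — every element is covered.
No single block has all 12 elements (the largest, A, has 10), so 2 is optimal.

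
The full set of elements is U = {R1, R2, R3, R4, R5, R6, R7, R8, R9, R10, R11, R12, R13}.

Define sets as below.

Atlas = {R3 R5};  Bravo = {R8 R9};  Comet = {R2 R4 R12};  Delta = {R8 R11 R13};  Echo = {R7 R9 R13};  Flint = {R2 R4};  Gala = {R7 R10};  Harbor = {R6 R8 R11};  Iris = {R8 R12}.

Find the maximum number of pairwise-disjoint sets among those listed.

Atlas, Flint, Gala, Harbor are pairwise disjoint (Atlas={R3,R5}; Flint={R2,R4}; Gala={R7,R10}; Harbor={R6,R8,R11}).
Every remaining set overlaps one of these, and no 5 of the listed sets are pairwise disjoint, so 4 is the maximum.

4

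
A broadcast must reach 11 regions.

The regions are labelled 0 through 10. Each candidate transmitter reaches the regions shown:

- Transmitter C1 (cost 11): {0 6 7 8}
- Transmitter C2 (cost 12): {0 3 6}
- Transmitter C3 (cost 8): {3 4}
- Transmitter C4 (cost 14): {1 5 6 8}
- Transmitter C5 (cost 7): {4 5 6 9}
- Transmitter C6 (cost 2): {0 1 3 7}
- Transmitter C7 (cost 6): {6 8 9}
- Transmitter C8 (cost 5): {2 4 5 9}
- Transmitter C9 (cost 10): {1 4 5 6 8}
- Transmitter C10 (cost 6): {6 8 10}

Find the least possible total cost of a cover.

13

C6, C8, C10 together cover every region (C6 ∪ C8 ∪ C10 = {0, 1, 2, 3, 4, 5, 6, 7, 8, 9, 10}); total cost 2 + 5 + 6 = 13.
No covering selection has total cost below 13.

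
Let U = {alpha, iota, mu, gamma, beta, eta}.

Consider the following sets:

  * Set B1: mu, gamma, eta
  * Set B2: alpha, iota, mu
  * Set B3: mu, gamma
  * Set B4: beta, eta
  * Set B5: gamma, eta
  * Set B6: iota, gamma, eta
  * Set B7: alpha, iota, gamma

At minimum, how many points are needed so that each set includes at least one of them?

Take H = {iota, gamma, beta}. Each listed set contains at least one of these, so H is a hitting set of size 3.
No choice of 2 points meets every set, so 3 is the minimum.

3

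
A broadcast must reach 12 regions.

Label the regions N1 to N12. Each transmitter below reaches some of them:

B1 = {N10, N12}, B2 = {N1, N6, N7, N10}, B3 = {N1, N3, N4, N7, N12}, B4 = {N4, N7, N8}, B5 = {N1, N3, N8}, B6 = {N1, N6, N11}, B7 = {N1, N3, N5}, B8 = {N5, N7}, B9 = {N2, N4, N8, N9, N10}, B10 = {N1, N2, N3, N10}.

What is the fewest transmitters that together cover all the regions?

B3 and B6 and B7 and B9 together: B3 ∪ B6 ∪ B7 ∪ B9 = {N1, N2, N3, N4, N5, N6, N7, N8, N9, N10, N11, N12} — every region is covered.
No 3 of the 10 transmitters cover everything (all 120 combinations miss at least one region), so 4 is optimal.

4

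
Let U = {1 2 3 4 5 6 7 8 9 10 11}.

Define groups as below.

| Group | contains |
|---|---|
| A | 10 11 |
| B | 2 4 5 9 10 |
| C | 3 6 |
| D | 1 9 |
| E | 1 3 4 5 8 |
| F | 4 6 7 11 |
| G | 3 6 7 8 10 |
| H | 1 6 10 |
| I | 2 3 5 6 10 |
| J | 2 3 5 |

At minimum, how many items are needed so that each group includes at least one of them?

4

Take T = {1, 3, 9, 11}. Each listed group contains at least one of these, so T is a hitting set of size 4.
No choice of 3 items meets every group, so 4 is the minimum.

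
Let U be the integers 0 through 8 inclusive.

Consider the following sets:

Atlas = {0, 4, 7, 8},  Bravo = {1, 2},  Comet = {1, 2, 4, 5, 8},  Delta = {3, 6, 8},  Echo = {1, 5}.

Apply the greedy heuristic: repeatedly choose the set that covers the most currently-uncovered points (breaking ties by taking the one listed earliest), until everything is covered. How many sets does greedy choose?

3

Greedy: pick Comet (covers 5 new) → pick Atlas (covers 2 new) → pick Delta (covers 2 new). Total picks: 3.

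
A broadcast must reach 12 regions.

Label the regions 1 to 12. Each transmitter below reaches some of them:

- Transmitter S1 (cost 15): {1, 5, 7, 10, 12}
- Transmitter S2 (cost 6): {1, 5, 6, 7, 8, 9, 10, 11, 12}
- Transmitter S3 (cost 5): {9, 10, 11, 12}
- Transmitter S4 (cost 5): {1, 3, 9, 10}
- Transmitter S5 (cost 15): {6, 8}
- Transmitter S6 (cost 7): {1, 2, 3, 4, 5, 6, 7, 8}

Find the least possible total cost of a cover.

S3, S6 together cover every region (S3 ∪ S6 = {1, 2, 3, 4, 5, 6, 7, 8, 9, 10, 11, 12}); total cost 5 + 7 = 12.
The greedy pick S2, S6 costs 13; no covering selection beats 12.

12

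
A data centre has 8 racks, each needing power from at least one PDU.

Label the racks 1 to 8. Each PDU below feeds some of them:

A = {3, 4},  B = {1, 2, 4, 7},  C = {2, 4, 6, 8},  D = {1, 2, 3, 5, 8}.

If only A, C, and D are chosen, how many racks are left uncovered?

1

Union of A, C, D = {1, 2, 3, 4, 5, 6, 8}.
Not covered: 7 — 1 rack.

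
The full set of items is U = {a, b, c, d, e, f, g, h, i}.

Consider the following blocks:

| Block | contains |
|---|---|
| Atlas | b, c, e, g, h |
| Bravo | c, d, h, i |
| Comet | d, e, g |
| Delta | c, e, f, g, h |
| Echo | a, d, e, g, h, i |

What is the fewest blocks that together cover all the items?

3

Take {Atlas, Delta, Echo}. Their union is {a, b, c, d, e, f, g, h, i}, which is all 9 items.
Only Echo contains a, so Echo is forced; the remaining 3 items need at least 2 more blocks (each remaining block adds at most 2) — so at least 3 blocks are needed, and 3 is optimal.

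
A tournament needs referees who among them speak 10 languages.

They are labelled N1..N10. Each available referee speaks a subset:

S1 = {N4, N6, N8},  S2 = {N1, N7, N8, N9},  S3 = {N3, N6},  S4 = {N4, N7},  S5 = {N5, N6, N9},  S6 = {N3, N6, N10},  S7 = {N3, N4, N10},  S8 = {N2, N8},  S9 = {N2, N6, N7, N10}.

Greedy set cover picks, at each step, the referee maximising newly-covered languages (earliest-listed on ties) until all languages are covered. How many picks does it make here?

Greedy: pick S2 (covers 4 new) → pick S6 (covers 3 new) → pick S1 (covers 1 new) → pick S5 (covers 1 new) → pick S8 (covers 1 new). Total picks: 5.
(The true minimum cover uses only 4 referees, so greedy is not optimal here.)

5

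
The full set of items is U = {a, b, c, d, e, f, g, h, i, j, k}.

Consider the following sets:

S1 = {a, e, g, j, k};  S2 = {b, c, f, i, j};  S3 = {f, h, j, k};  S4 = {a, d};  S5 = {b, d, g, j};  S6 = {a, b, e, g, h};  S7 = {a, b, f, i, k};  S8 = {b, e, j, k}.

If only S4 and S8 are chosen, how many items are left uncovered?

5

Union of S4, S8 = {a, b, d, e, j, k}.
Not covered: c, f, g, h, i — 5 items.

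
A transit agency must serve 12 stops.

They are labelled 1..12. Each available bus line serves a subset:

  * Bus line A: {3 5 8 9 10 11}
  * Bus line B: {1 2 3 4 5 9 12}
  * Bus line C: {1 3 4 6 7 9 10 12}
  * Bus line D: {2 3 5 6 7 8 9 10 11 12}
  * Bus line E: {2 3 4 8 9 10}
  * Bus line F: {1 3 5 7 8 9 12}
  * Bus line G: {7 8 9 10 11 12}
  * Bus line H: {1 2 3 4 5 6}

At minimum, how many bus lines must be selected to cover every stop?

2

Take {D, H}. Their union is {1, 2, 3, 4, 5, 6, 7, 8, 9, 10, 11, 12}, which is all 12 stops.
No single bus line has all 12 stops (the largest, D, has 10), so 2 is optimal.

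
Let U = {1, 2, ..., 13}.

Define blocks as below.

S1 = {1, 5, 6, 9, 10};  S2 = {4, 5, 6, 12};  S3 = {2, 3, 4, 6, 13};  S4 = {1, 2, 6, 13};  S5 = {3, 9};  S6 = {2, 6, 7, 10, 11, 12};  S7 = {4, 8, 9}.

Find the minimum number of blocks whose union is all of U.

4

S1 and S3 and S6 and S7 together: S1 ∪ S3 ∪ S6 ∪ S7 = {1, 2, 3, 4, 5, 6, 7, 8, 9, 10, 11, 12, 13} — every item is covered.
Only S6 contains 7, so S6 is forced; the remaining 7 items need at least 3 more blocks (each remaining block adds at most 3) — so at least 4 blocks are needed, and 4 is optimal.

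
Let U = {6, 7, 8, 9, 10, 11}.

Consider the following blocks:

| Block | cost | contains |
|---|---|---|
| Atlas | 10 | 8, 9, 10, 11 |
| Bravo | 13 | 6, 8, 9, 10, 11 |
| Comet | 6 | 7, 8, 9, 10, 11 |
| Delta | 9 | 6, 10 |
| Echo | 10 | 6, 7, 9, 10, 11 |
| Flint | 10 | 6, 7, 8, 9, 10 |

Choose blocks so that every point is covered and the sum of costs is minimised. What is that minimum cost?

15

Comet, Delta together cover every point (Comet ∪ Delta = {6, 7, 8, 9, 10, 11}); total cost 6 + 9 = 15.
No covering selection has total cost below 15.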